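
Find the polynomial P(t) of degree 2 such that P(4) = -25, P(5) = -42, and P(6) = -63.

P(t) = -2t^2 + t + 3

Using the Lagrange interpolation formula with nodes 4, 5, 6:
  L_0(t) = (t - 5)(t - 6) / 2
  L_1(t) = (t - 4)(t - 6) / -1
  L_2(t) = (t - 4)(t - 5) / 2
Then P(t) = -25·L_0(t) - 42·L_1(t) - 63·L_2(t).
Expanding and collecting terms gives P(t) = -2t^2 + t + 3.
Check: P(5) = -42. ✓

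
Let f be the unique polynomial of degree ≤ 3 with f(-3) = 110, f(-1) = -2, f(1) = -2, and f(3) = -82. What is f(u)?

Write f(u) = au^3 + bu^2 + cu + d. Substituting each data point gives a linear system:
  -27a + 9b - 3c + d = 110
  -a + b - c + d = -2
  a + b + c + d = -2
  27a + 9b + 3c + d = -82
Solving the system yields a = -4, b = 2, c = 4, d = -4.
So f(u) = -4u³ + 2u² + 4u - 4.
Check: f(3) = -82. ✓

f(u) = -4u^3 + 2u^2 + 4u - 4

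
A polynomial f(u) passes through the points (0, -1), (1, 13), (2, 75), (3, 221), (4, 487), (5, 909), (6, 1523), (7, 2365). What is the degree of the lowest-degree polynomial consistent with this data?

Forward differences of the values at u = 0, 1, 2, 3, 4, 5, 6, 7:
  f  : -1  13  75  221  487  909  1523  2365
  Δ  : 14  62  146  266  422  614  842
  Δ^2: 48  84  120  156  192  228
  Δ^3: 36  36  36  36  36
  Δ^4: 0  0  0  0
  Δ^5: 0  0  0
  Δ^6: 0  0
  Δ^7: 0
The third differences are constant (36) and nonzero, while all higher differences vanish, so the minimal degree is 3.

3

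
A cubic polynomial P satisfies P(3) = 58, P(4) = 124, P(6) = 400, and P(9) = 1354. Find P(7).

Using the Lagrange interpolation formula with nodes 3, 4, 6, 9:
  L_0(s) = (s - 4)(s - 6)(s - 9) / -18
  L_1(s) = (s - 3)(s - 6)(s - 9) / 10
  L_2(s) = (s - 3)(s - 4)(s - 9) / -18
  L_3(s) = (s - 3)(s - 4)(s - 6) / 90
Then P(s) = 58·L_0(s) + 124·L_1(s) + 400·L_2(s) + 1354·L_3(s).
Expanding and collecting terms gives P(s) = 2s³ - 2s² + 6s + 4.
Evaluating at s = 7: P(7) = 634.

634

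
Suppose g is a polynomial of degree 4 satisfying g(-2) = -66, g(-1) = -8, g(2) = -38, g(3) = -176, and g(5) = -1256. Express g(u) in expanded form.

g(u) = -2u^4 + u^3 - 6u^2 + 3u + 4

Write g(u) = au^4 + bu^3 + cu^2 + du + e. Substituting each data point gives a linear system:
  16a - 8b + 4c - 2d + e = -66
  a - b + c - d + e = -8
  16a + 8b + 4c + 2d + e = -38
  81a + 27b + 9c + 3d + e = -176
  625a + 125b + 25c + 5d + e = -1256
Solving the system yields a = -2, b = 1, c = -6, d = 3, e = 4.
So g(u) = -2u^4 + u^3 - 6u^2 + 3u + 4.
Check: g(-1) = -8. ✓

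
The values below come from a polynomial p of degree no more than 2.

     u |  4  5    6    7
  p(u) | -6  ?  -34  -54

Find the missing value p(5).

On equispaced nodes a degree-2 polynomial has vanishing third forward difference, so
  - p(4) + 3·p(5) - 3·p(6) + p(7) = 0.
Substituting the known values and solving for p(5):
  3·p(5) = -54
  p(5) = -18.

-18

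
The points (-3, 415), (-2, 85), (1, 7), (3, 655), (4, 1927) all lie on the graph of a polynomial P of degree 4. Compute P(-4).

1327

Write P(x) = ax^4 + bx^3 + cx^2 + dx + e. Substituting each data point gives a linear system:
  81a - 27b + 9c - 3d + e = 415
  16a - 8b + 4c - 2d + e = 85
  a + b + c + d + e = 7
  81a + 27b + 9c + 3d + e = 655
  256a + 64b + 16c + 4d + e = 1927
Solving the system yields a = 6, b = 5, c = 6, d = -5, e = -5.
So P(x) = 6x^4 + 5x^3 + 6x^2 - 5x - 5.
Then P(-4) = 1327.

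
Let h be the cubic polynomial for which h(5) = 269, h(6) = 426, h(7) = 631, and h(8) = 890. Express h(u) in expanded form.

Using the Lagrange interpolation formula with nodes 5, 6, 7, 8:
  L_0(u) = (u - 6)(u - 7)(u - 8) / -6
  L_1(u) = (u - 5)(u - 7)(u - 8) / 2
  L_2(u) = (u - 5)(u - 6)(u - 8) / -2
  L_3(u) = (u - 5)(u - 6)(u - 7) / 6
Then h(u) = 269·L_0(u) + 426·L_1(u) + 631·L_2(u) + 890·L_3(u).
Expanding and collecting terms gives h(u) = u³ + 6u² - 6.
Check: h(6) = 426. ✓

h(u) = u^3 + 6u^2 - 6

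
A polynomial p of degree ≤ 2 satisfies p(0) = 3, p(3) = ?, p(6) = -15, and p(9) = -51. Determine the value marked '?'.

The 3 known points determine the degree-2 polynomial uniquely.
Write p(t) = at^2 + bt + c. Substituting each data point gives a linear system:
  c = 3
  36a + 6b + c = -15
  81a + 9b + c = -51
Solving the system yields a = -1, b = 3, c = 3.
So p(t) = -t² + 3t + 3.
Then p(3) = 3.

3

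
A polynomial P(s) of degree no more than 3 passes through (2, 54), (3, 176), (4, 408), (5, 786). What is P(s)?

P(s) = 6s^3 + s^2 + 3s - 4

Write P(s) = as^3 + bs^2 + cs + d. Substituting each data point gives a linear system:
  8a + 4b + 2c + d = 54
  27a + 9b + 3c + d = 176
  64a + 16b + 4c + d = 408
  125a + 25b + 5c + d = 786
Solving the system yields a = 6, b = 1, c = 3, d = -4.
So P(s) = 6s^3 + s^2 + 3s - 4.
Check: P(3) = 176. ✓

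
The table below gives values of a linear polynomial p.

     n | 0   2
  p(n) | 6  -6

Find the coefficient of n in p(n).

Write p(n) = an + b. Substituting each data point gives a linear system:
  b = 6
  2a + b = -6
Solving the system yields a = -6, b = 6.
So p(n) = -6n + 6.
The leading coefficient is -6.

-6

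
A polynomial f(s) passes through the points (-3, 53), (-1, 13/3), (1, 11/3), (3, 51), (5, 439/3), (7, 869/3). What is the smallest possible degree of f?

2

Forward differences of the values at s = -3, -1, 1, 3, 5, 7:
  f  : 53  13/3  11/3  51  439/3  869/3
  Δ  : -146/3  -2/3  142/3  286/3  430/3
  Δ^2: 48  48  48  48
  Δ^3: 0  0  0
  Δ^4: 0  0
  Δ^5: 0
The second differences are constant (48) and nonzero, while all higher differences vanish, so the minimal degree is 2.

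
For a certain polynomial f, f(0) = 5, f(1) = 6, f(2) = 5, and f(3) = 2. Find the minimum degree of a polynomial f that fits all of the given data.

Forward differences of the values at x = 0, 1, 2, 3:
  f  : 5  6  5  2
  Δ  : 1  -1  -3
  Δ^2: -2  -2
  Δ^3: 0
The second differences are constant (-2) and nonzero, while all higher differences vanish, so the minimal degree is 2.

2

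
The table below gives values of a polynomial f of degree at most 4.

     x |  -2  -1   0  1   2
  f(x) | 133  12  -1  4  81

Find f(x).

Write f(x) = ax^4 + bx^3 + cx^2 + dx + e. Substituting each data point gives a linear system:
  16a - 8b + 4c - 2d + e = 133
  a - b + c - d + e = 12
  e = -1
  a + b + c + d + e = 4
  16a + 8b + 4c + 2d + e = 81
Solving the system yields a = 6, b = -3, c = 3, d = -1, e = -1.
So f(x) = 6x^4 - 3x^3 + 3x^2 - x - 1.
Check: f(1) = 4. ✓

f(x) = 6x^4 - 3x^3 + 3x^2 - x - 1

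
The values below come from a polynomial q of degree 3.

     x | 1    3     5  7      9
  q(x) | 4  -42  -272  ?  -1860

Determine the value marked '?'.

The 4 known points determine the degree-3 polynomial uniquely.
Write q(x) = ax^3 + bx^2 + cx + d. Substituting each data point gives a linear system:
  a + b + c + d = 4
  27a + 9b + 3c + d = -42
  125a + 25b + 5c + d = -272
  729a + 81b + 9c + d = -1860
Solving the system yields a = -3, b = 4, c = 0, d = 3.
So q(x) = -3x³ + 4x² + 3.
Then q(7) = -830.

-830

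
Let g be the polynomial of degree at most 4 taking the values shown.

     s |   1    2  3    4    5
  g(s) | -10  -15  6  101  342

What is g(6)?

Using the Lagrange interpolation formula with nodes 1, 2, 3, 4, 5:
  L_0(s) = (s - 2)(s - 3)(s - 4)(s - 5) / 24
  L_1(s) = (s - 1)(s - 3)(s - 4)(s - 5) / -6
  L_2(s) = (s - 1)(s - 2)(s - 4)(s - 5) / 4
  L_3(s) = (s - 1)(s - 2)(s - 3)(s - 5) / -6
  L_4(s) = (s - 1)(s - 2)(s - 3)(s - 4) / 24
Then g(s) = -10·L_0(s) - 15·L_1(s) + 6·L_2(s) + 101·L_3(s) + 342·L_4(s).
Expanding and collecting terms gives g(s) = s^4 - 2s^3 - 6s - 3.
Evaluating at s = 6: g(6) = 825.

825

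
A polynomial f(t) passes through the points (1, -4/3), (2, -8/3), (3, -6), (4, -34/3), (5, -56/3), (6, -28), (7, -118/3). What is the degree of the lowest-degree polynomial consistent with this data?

Forward differences of the values at t = 1, 2, 3, 4, 5, 6, 7:
  f  : -4/3  -8/3  -6  -34/3  -56/3  -28  -118/3
  Δ  : -4/3  -10/3  -16/3  -22/3  -28/3  -34/3
  Δ^2: -2  -2  -2  -2  -2
  Δ^3: 0  0  0  0
  Δ^4: 0  0  0
  Δ^5: 0  0
  Δ^6: 0
The second differences are constant (-2) and nonzero, while all higher differences vanish, so the minimal degree is 2.

2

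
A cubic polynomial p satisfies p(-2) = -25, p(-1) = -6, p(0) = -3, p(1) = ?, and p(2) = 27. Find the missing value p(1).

2

The 4 known points determine the degree-3 polynomial uniquely.
Write p(n) = an^3 + bn^2 + cn + d. Substituting each data point gives a linear system:
  -8a + 4b - 2c + d = -25
  -a + b - c + d = -6
  d = -3
  8a + 4b + 2c + d = 27
Solving the system yields a = 3, b = 1, c = 1, d = -3.
So p(n) = 3n^3 + n^2 + n - 3.
Then p(1) = 2.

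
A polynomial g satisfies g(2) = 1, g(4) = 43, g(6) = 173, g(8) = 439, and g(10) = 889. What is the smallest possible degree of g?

3

Forward differences of the values at n = 2, 4, 6, 8, 10:
  g  : 1  43  173  439  889
  Δ  : 42  130  266  450
  Δ^2: 88  136  184
  Δ^3: 48  48
  Δ^4: 0
The third differences are constant (48) and nonzero, while all higher differences vanish, so the minimal degree is 3.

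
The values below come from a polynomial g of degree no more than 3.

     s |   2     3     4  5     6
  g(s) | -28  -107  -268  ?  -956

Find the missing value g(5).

-541

On equispaced nodes a degree-3 polynomial has vanishing fourth forward difference, so
  g(2) - 4·g(3) + 6·g(4) - 4·g(5) + g(6) = 0.
Substituting the known values and solving for g(5):
  -4·g(5) = 2164
  g(5) = -541.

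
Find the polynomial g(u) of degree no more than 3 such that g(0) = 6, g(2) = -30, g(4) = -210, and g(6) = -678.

g(u) = -3u^3 - 6u + 6

Using the Lagrange interpolation formula with nodes 0, 2, 4, 6:
  L_0(u) = (u - 2)(u - 4)(u - 6) / -48
  L_1(u) = u(u - 4)(u - 6) / 16
  L_2(u) = u(u - 2)(u - 6) / -16
  L_3(u) = u(u - 2)(u - 4) / 48
Then g(u) = 6·L_0(u) - 30·L_1(u) - 210·L_2(u) - 678·L_3(u).
Expanding and collecting terms gives g(u) = -3u³ - 6u + 6.
Check: g(0) = 6. ✓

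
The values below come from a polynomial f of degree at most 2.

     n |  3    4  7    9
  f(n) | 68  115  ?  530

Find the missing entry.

328

The 3 known points determine the degree-2 polynomial uniquely.
Write f(n) = an^2 + bn + c. Substituting each data point gives a linear system:
  9a + 3b + c = 68
  16a + 4b + c = 115
  81a + 9b + c = 530
Solving the system yields a = 6, b = 5, c = -1.
So f(n) = 6n² + 5n - 1.
Then f(7) = 328.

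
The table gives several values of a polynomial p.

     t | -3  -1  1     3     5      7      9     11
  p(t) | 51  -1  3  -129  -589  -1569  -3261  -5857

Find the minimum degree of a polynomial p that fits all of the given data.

Forward differences of the values at t = -3, -1, 1, 3, 5, 7, 9, 11:
  p  : 51  -1  3  -129  -589  -1569  -3261  -5857
  Δ  : -52  4  -132  -460  -980  -1692  -2596
  Δ^2: 56  -136  -328  -520  -712  -904
  Δ^3: -192  -192  -192  -192  -192
  Δ^4: 0  0  0  0
  Δ^5: 0  0  0
  Δ^6: 0  0
  Δ^7: 0
The third differences are constant (-192) and nonzero, while all higher differences vanish, so the minimal degree is 3.

3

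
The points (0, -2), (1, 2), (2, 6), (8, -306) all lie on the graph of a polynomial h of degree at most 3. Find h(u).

Write h(u) = au^3 + bu^2 + cu + d. Substituting each data point gives a linear system:
  d = -2
  a + b + c + d = 2
  8a + 4b + 2c + d = 6
  512a + 64b + 8c + d = -306
Solving the system yields a = -1, b = 3, c = 2, d = -2.
So h(u) = -u^3 + 3u^2 + 2u - 2.
Check: h(2) = 6. ✓

h(u) = -u^3 + 3u^2 + 2u - 2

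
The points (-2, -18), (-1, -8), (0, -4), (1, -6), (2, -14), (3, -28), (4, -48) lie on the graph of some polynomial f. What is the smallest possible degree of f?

Forward differences of the values at u = -2, -1, 0, 1, 2, 3, 4:
  f  : -18  -8  -4  -6  -14  -28  -48
  Δ  : 10  4  -2  -8  -14  -20
  Δ^2: -6  -6  -6  -6  -6
  Δ^3: 0  0  0  0
  Δ^4: 0  0  0
  Δ^5: 0  0
  Δ^6: 0
The second differences are constant (-6) and nonzero, while all higher differences vanish, so the minimal degree is 2.

2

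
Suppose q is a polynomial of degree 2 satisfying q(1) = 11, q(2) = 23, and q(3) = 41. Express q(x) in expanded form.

Using the Lagrange interpolation formula with nodes 1, 2, 3:
  L_0(x) = (x - 2)(x - 3) / 2
  L_1(x) = (x - 1)(x - 3) / -1
  L_2(x) = (x - 1)(x - 2) / 2
Then q(x) = 11·L_0(x) + 23·L_1(x) + 41·L_2(x).
Expanding and collecting terms gives q(x) = 3x^2 + 3x + 5.
Check: q(1) = 11. ✓

q(x) = 3x^2 + 3x + 5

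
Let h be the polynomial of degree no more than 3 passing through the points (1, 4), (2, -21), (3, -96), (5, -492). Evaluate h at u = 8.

Write h(u) = au^3 + bu^2 + cu + d. Substituting each data point gives a linear system:
  a + b + c + d = 4
  8a + 4b + 2c + d = -21
  27a + 9b + 3c + d = -96
  125a + 25b + 5c + d = -492
Solving the system yields a = -4, b = -1, c = 6, d = 3.
So h(u) = -4u³ - u² + 6u + 3.
Then h(8) = -2061.

-2061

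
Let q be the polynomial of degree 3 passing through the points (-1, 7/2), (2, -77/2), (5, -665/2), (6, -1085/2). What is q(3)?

Using the Lagrange interpolation formula with nodes -1, 2, 5, 6:
  L_0(u) = (u - 2)(u - 5)(u - 6) / -126
  L_1(u) = (u + 1)(u - 5)(u - 6) / 36
  L_2(u) = (u + 1)(u - 2)(u - 6) / -18
  L_3(u) = (u + 1)(u - 2)(u - 5) / 28
Then q(u) = 7/2·L_0(u) - 77/2·L_1(u) - 665/2·L_2(u) - 1085/2·L_3(u).
Expanding and collecting terms gives q(u) = -2u^3 - 2u^2 - 6u - 5/2.
Evaluating at u = 3: q(3) = -185/2.

-185/2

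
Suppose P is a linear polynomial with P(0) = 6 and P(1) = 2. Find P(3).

Using the Lagrange interpolation formula with nodes 0, 1:
  L_0(t) = (t - 1) / -1
  L_1(t) = t / 1
Then P(t) = 6·L_0(t) + 2·L_1(t).
Expanding and collecting terms gives P(t) = -4t + 6.
Evaluating at t = 3: P(3) = -6.

-6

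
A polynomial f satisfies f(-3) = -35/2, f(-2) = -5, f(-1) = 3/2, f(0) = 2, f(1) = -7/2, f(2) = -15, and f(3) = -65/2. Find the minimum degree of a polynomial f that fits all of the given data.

Forward differences of the values at s = -3, -2, -1, 0, 1, 2, 3:
  f  : -35/2  -5  3/2  2  -7/2  -15  -65/2
  Δ  : 25/2  13/2  1/2  -11/2  -23/2  -35/2
  Δ^2: -6  -6  -6  -6  -6
  Δ^3: 0  0  0  0
  Δ^4: 0  0  0
  Δ^5: 0  0
  Δ^6: 0
The second differences are constant (-6) and nonzero, while all higher differences vanish, so the minimal degree is 2.

2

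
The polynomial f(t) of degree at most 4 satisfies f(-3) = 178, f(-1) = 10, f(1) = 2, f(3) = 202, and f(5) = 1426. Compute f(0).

1

Using the Lagrange interpolation formula with nodes -3, -1, 1, 3, 5:
  L_0(t) = (t + 1)(t - 1)(t - 3)(t - 5) / 384
  L_1(t) = (t + 3)(t - 1)(t - 3)(t - 5) / -96
  L_2(t) = (t + 3)(t + 1)(t - 3)(t - 5) / 64
  L_3(t) = (t + 3)(t + 1)(t - 1)(t - 5) / -96
  L_4(t) = (t + 3)(t + 1)(t - 1)(t - 3) / 384
Then f(t) = 178·L_0(t) + 10·L_1(t) + 2·L_2(t) + 202·L_3(t) + 1426·L_4(t).
Expanding and collecting terms gives f(t) = 2t⁴ + t³ + 3t² - 5t + 1.
Evaluating at t = 0: f(0) = 1.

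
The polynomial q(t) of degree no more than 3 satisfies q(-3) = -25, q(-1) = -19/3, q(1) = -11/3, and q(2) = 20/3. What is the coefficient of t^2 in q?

Write q(t) = at^3 + bt^2 + ct + d. Substituting each data point gives a linear system:
  -27a + 9b - 3c + d = -25
  -a + b - c + d = -19/3
  a + b + c + d = -11/3
  8a + 4b + 2c + d = 20/3
Solving the system yields a = 1, b = 1, c = 1/3, d = -6.
So q(t) = t^3 + t^2 + (1/3)t - 6.
The coefficient of t^2 is 1.

1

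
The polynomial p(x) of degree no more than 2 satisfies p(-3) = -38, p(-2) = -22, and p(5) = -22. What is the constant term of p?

-2

Write p(x) = ax^2 + bx + c. Substituting each data point gives a linear system:
  9a - 3b + c = -38
  4a - 2b + c = -22
  25a + 5b + c = -22
Solving the system yields a = -2, b = 6, c = -2.
So p(x) = -2x^2 + 6x - 2.
The constant term is -2.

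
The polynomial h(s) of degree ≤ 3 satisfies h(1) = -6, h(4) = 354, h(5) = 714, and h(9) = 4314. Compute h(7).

Write h(s) = as^3 + bs^2 + cs + d. Substituting each data point gives a linear system:
  a + b + c + d = -6
  64a + 16b + 4c + d = 354
  125a + 25b + 5c + d = 714
  729a + 81b + 9c + d = 4314
Solving the system yields a = 6, b = 0, c = -6, d = -6.
So h(s) = 6s^3 - 6s - 6.
Then h(7) = 2010.

2010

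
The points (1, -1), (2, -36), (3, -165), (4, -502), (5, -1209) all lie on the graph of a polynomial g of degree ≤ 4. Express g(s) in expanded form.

Write g(s) = as^4 + bs^3 + cs^2 + ds + e. Substituting each data point gives a linear system:
  a + b + c + d + e = -1
  16a + 8b + 4c + 2d + e = -36
  81a + 27b + 9c + 3d + e = -165
  256a + 64b + 16c + 4d + e = -502
  625a + 125b + 25c + 5d + e = -1209
Solving the system yields a = -2, b = 1, c = -3, d = -3, e = 6.
So g(s) = -2s⁴ + s³ - 3s² - 3s + 6.
Check: g(5) = -1209. ✓

g(s) = -2s^4 + s^3 - 3s^2 - 3s + 6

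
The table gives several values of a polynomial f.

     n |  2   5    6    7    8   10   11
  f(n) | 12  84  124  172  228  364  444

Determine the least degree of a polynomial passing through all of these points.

Divided differences on the nodes 2, 5, 6, 7, 8, 10, 11:
  order 0: 12  84  124  172  228  364  444
  order 1: 24  40  48  56  68  80
  order 2: 4  4  4  4  4
  order 3: 0  0  0  0
  order 4: 0  0  0
  order 5: 0  0
  order 6: 0
The order-2 divided differences are all 4 (nonzero) and every higher order vanishes, so the data lies on a polynomial of degree exactly 2.

2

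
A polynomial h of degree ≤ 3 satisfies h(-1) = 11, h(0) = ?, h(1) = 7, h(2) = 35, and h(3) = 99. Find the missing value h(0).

On equispaced nodes a degree-3 polynomial has vanishing fourth forward difference, so
  h(-1) - 4·h(0) + 6·h(1) - 4·h(2) + h(3) = 0.
Substituting the known values and solving for h(0):
  -4·h(0) = -12
  h(0) = 3.

3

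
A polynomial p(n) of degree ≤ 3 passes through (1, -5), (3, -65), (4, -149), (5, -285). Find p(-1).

Using the Lagrange interpolation formula with nodes 1, 3, 4, 5:
  L_0(n) = (n - 3)(n - 4)(n - 5) / -24
  L_1(n) = (n - 1)(n - 4)(n - 5) / 4
  L_2(n) = (n - 1)(n - 3)(n - 5) / -3
  L_3(n) = (n - 1)(n - 3)(n - 4) / 8
Then p(n) = -5·L_0(n) - 65·L_1(n) - 149·L_2(n) - 285·L_3(n).
Expanding and collecting terms gives p(n) = -2n³ - 2n² + 4n - 5.
Evaluating at n = -1: p(-1) = -9.

-9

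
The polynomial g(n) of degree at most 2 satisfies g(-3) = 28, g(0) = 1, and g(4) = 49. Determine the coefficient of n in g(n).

Write g(n) = an^2 + bn + c. Substituting each data point gives a linear system:
  9a - 3b + c = 28
  c = 1
  16a + 4b + c = 49
Solving the system yields a = 3, b = 0, c = 1.
So g(n) = 3n² + 1.
The coefficient of n is 0.

0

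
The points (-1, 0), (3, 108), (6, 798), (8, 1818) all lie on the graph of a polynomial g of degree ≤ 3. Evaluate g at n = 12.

5850

Using the Lagrange interpolation formula with nodes -1, 3, 6, 8:
  L_0(n) = (n - 3)(n - 6)(n - 8) / -252
  L_1(n) = (n + 1)(n - 6)(n - 8) / 60
  L_2(n) = (n + 1)(n - 3)(n - 8) / -42
  L_3(n) = (n + 1)(n - 3)(n - 6) / 90
Then g(n) = 0·L_0(n) + 108·L_1(n) + 798·L_2(n) + 1818·L_3(n).
Expanding and collecting terms gives g(n) = 3n^3 + 5n^2 - 4n - 6.
Evaluating at n = 12: g(12) = 5850.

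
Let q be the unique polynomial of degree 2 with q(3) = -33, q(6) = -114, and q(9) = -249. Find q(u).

q(u) = -3u^2 - 6

Write q(u) = au^2 + bu + c. Substituting each data point gives a linear system:
  9a + 3b + c = -33
  36a + 6b + c = -114
  81a + 9b + c = -249
Solving the system yields a = -3, b = 0, c = -6.
So q(u) = -3u^2 - 6.
Check: q(9) = -249. ✓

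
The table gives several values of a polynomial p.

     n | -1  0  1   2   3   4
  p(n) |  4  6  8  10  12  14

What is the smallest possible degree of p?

Forward differences of the values at n = -1, 0, 1, 2, 3, 4:
  p  : 4  6  8  10  12  14
  Δ  : 2  2  2  2  2
  Δ^2: 0  0  0  0
  Δ^3: 0  0  0
  Δ^4: 0  0
  Δ^5: 0
The first differences are constant (2) and nonzero, while all higher differences vanish, so the minimal degree is 1.

1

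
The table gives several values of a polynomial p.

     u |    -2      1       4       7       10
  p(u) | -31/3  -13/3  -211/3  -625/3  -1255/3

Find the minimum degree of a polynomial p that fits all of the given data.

Forward differences of the values at u = -2, 1, 4, 7, 10:
  p  : -31/3  -13/3  -211/3  -625/3  -1255/3
  Δ  : 6  -66  -138  -210
  Δ^2: -72  -72  -72
  Δ^3: 0  0
  Δ^4: 0
The second differences are constant (-72) and nonzero, while all higher differences vanish, so the minimal degree is 2.

2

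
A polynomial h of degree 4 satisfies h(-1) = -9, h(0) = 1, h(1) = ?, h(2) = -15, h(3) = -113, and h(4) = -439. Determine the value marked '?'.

On equispaced nodes a degree-4 polynomial has vanishing fifth forward difference, so
  - h(-1) + 5·h(0) - 10·h(1) + 10·h(2) - 5·h(3) + h(4) = 0.
Substituting the known values and solving for h(1):
  -10·h(1) = 10
  h(1) = -1.

-1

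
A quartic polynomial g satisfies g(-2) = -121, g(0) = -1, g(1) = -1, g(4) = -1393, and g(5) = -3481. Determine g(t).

Write g(t) = at^4 + bt^3 + ct^2 + dt + e. Substituting each data point gives a linear system:
  16a - 8b + 4c - 2d + e = -121
  e = -1
  a + b + c + d + e = -1
  256a + 64b + 16c + 4d + e = -1393
  625a + 125b + 25c + 5d + e = -3481
Solving the system yields a = -6, b = 2, c = 0, d = 4, e = -1.
So g(t) = -6t⁴ + 2t³ + 4t - 1.
Check: g(5) = -3481. ✓

g(t) = -6t^4 + 2t^3 + 4t - 1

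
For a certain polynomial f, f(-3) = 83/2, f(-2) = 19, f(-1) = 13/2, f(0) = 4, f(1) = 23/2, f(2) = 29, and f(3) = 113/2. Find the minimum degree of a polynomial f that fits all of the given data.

Forward differences of the values at x = -3, -2, -1, 0, 1, 2, 3:
  f  : 83/2  19  13/2  4  23/2  29  113/2
  Δ  : -45/2  -25/2  -5/2  15/2  35/2  55/2
  Δ^2: 10  10  10  10  10
  Δ^3: 0  0  0  0
  Δ^4: 0  0  0
  Δ^5: 0  0
  Δ^6: 0
The second differences are constant (10) and nonzero, while all higher differences vanish, so the minimal degree is 2.

2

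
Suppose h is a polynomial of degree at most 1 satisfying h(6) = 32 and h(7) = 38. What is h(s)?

Write h(s) = as + b. Substituting each data point gives a linear system:
  6a + b = 32
  7a + b = 38
Solving the system yields a = 6, b = -4.
So h(s) = 6s - 4.
Check: h(7) = 38. ✓

h(s) = 6s - 4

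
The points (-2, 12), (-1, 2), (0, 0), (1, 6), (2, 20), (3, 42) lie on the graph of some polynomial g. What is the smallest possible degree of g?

Forward differences of the values at u = -2, -1, 0, 1, 2, 3:
  g  : 12  2  0  6  20  42
  Δ  : -10  -2  6  14  22
  Δ^2: 8  8  8  8
  Δ^3: 0  0  0
  Δ^4: 0  0
  Δ^5: 0
The second differences are constant (8) and nonzero, while all higher differences vanish, so the minimal degree is 2.

2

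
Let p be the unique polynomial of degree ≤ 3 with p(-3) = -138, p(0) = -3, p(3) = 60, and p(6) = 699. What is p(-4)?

-311

Write p(n) = an^3 + bn^2 + cn + d. Substituting each data point gives a linear system:
  -27a + 9b - 3c + d = -138
  d = -3
  27a + 9b + 3c + d = 60
  216a + 36b + 6c + d = 699
Solving the system yields a = 4, b = -4, c = -3, d = -3.
So p(n) = 4n^3 - 4n^2 - 3n - 3.
Then p(-4) = -311.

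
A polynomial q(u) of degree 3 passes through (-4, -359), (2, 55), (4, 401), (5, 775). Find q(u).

q(u) = 6u^3 + u^2 - u + 5

Write q(u) = au^3 + bu^2 + cu + d. Substituting each data point gives a linear system:
  -64a + 16b - 4c + d = -359
  8a + 4b + 2c + d = 55
  64a + 16b + 4c + d = 401
  125a + 25b + 5c + d = 775
Solving the system yields a = 6, b = 1, c = -1, d = 5.
So q(u) = 6u^3 + u^2 - u + 5.
Check: q(2) = 55. ✓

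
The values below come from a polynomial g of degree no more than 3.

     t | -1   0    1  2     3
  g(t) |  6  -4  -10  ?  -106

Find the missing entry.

The 4 known points determine the degree-3 polynomial uniquely.
Write g(t) = at^3 + bt^2 + ct + d. Substituting each data point gives a linear system:
  -a + b - c + d = 6
  d = -4
  a + b + c + d = -10
  27a + 9b + 3c + d = -106
Solving the system yields a = -4, b = 2, c = -4, d = -4.
So g(t) = -4t³ + 2t² - 4t - 4.
Then g(2) = -36.

-36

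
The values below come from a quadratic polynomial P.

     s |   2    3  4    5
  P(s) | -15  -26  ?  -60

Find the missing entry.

On equispaced nodes a degree-2 polynomial has vanishing third forward difference, so
  - P(2) + 3·P(3) - 3·P(4) + P(5) = 0.
Substituting the known values and solving for P(4):
  -3·P(4) = 123
  P(4) = -41.

-41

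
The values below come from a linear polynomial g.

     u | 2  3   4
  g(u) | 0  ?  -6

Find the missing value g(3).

On equispaced nodes a degree-1 polynomial has vanishing second forward difference, so
  g(2) - 2·g(3) + g(4) = 0.
Substituting the known values and solving for g(3):
  -2·g(3) = 6
  g(3) = -3.

-3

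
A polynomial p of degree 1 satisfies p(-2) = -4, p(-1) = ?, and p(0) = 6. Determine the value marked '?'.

The 2 known points determine the degree-1 polynomial uniquely.
Write p(x) = ax + b. Substituting each data point gives a linear system:
  -2a + b = -4
  b = 6
Solving the system yields a = 5, b = 6.
So p(x) = 5x + 6.
Then p(-1) = 1.

1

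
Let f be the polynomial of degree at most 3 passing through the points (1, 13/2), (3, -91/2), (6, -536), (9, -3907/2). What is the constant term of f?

Write f(t) = at^3 + bt^2 + ct + d. Substituting each data point gives a linear system:
  a + b + c + d = 13/2
  27a + 9b + 3c + d = -91/2
  216a + 36b + 6c + d = -536
  729a + 81b + 9c + d = -3907/2
Solving the system yields a = -3, b = 5/2, c = 3, d = 4.
So f(t) = -3t³ + (5/2)t² + 3t + 4.
The constant term is 4.

4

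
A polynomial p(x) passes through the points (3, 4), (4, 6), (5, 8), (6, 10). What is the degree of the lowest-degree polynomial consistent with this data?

Forward differences of the values at x = 3, 4, 5, 6:
  p  : 4  6  8  10
  Δ  : 2  2  2
  Δ^2: 0  0
  Δ^3: 0
The first differences are constant (2) and nonzero, while all higher differences vanish, so the minimal degree is 1.

1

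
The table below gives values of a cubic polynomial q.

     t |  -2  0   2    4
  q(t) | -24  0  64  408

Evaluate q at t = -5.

-510

Write q(t) = at^3 + bt^2 + ct + d. Substituting each data point gives a linear system:
  -8a + 4b - 2c + d = -24
  d = 0
  8a + 4b + 2c + d = 64
  64a + 16b + 4c + d = 408
Solving the system yields a = 5, b = 5, c = 2, d = 0.
So q(t) = 5t³ + 5t² + 2t.
Then q(-5) = -510.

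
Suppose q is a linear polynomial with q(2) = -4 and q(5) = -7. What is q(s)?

Using the Lagrange interpolation formula with nodes 2, 5:
  L_0(s) = (s - 5) / -3
  L_1(s) = (s - 2) / 3
Then q(s) = -4·L_0(s) - 7·L_1(s).
Expanding and collecting terms gives q(s) = -s - 2.
Check: q(5) = -7. ✓

q(s) = -s - 2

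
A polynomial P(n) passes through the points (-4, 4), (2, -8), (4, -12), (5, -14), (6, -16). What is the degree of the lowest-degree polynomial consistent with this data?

1

Divided differences on the nodes -4, 2, 4, 5, 6:
  order 0: 4  -8  -12  -14  -16
  order 1: -2  -2  -2  -2
  order 2: 0  0  0
  order 3: 0  0
  order 4: 0
The order-1 divided differences are all -2 (nonzero) and every higher order vanishes, so the data lies on a polynomial of degree exactly 1.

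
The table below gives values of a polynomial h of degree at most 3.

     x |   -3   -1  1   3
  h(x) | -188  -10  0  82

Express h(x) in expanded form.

h(x) = 5x^3 - 6x^2 + 1

Write h(x) = ax^3 + bx^2 + cx + d. Substituting each data point gives a linear system:
  -27a + 9b - 3c + d = -188
  -a + b - c + d = -10
  a + b + c + d = 0
  27a + 9b + 3c + d = 82
Solving the system yields a = 5, b = -6, c = 0, d = 1.
So h(x) = 5x^3 - 6x^2 + 1.
Check: h(1) = 0. ✓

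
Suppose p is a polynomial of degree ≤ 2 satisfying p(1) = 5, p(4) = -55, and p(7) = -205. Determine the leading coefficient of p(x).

-5

Write p(x) = ax^2 + bx + c. Substituting each data point gives a linear system:
  a + b + c = 5
  16a + 4b + c = -55
  49a + 7b + c = -205
Solving the system yields a = -5, b = 5, c = 5.
So p(x) = -5x² + 5x + 5.
The leading coefficient is -5.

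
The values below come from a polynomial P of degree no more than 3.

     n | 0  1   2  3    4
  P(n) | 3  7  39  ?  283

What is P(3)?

123

On equispaced nodes a degree-3 polynomial has vanishing fourth forward difference, so
  P(0) - 4·P(1) + 6·P(2) - 4·P(3) + P(4) = 0.
Substituting the known values and solving for P(3):
  -4·P(3) = -492
  P(3) = 123.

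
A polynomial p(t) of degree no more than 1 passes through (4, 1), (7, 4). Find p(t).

p(t) = t - 3

Write p(t) = at + b. Substituting each data point gives a linear system:
  4a + b = 1
  7a + b = 4
Solving the system yields a = 1, b = -3.
So p(t) = t - 3.
Check: p(7) = 4. ✓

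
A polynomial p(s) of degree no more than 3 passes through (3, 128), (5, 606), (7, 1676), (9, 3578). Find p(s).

p(s) = 5s^3 - s^2 + 2s - 4

Using the Lagrange interpolation formula with nodes 3, 5, 7, 9:
  L_0(s) = (s - 5)(s - 7)(s - 9) / -48
  L_1(s) = (s - 3)(s - 7)(s - 9) / 16
  L_2(s) = (s - 3)(s - 5)(s - 9) / -16
  L_3(s) = (s - 3)(s - 5)(s - 7) / 48
Then p(s) = 128·L_0(s) + 606·L_1(s) + 1676·L_2(s) + 3578·L_3(s).
Expanding and collecting terms gives p(s) = 5s^3 - s^2 + 2s - 4.
Check: p(9) = 3578. ✓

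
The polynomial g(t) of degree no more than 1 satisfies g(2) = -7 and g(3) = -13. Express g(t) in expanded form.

Using the Lagrange interpolation formula with nodes 2, 3:
  L_0(t) = (t - 3) / -1
  L_1(t) = (t - 2) / 1
Then g(t) = -7·L_0(t) - 13·L_1(t).
Expanding and collecting terms gives g(t) = -6t + 5.
Check: g(3) = -13. ✓

g(t) = -6t + 5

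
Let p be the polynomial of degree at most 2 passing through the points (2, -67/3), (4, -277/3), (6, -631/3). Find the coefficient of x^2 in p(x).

Write p(x) = ax^2 + bx + c. Substituting each data point gives a linear system:
  4a + 2b + c = -67/3
  16a + 4b + c = -277/3
  36a + 6b + c = -631/3
Solving the system yields a = -6, b = 1, c = -1/3.
So p(x) = -6x² + x - 1/3.
The leading coefficient is -6.

-6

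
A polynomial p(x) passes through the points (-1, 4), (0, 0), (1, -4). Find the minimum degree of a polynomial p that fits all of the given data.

1

Forward differences of the values at x = -1, 0, 1:
  p  : 4  0  -4
  Δ  : -4  -4
  Δ^2: 0
The first differences are constant (-4) and nonzero, while all higher differences vanish, so the minimal degree is 1.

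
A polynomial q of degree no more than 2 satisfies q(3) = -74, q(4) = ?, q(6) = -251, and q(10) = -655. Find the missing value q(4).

The 3 known points determine the degree-2 polynomial uniquely.
Write q(n) = an^2 + bn + c. Substituting each data point gives a linear system:
  9a + 3b + c = -74
  36a + 6b + c = -251
  100a + 10b + c = -655
Solving the system yields a = -6, b = -5, c = -5.
So q(n) = -6n^2 - 5n - 5.
Then q(4) = -121.

-121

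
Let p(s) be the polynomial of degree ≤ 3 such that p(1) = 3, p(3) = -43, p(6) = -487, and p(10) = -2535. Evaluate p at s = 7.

-807

Using the Lagrange interpolation formula with nodes 1, 3, 6, 10:
  L_0(s) = (s - 3)(s - 6)(s - 10) / -90
  L_1(s) = (s - 1)(s - 6)(s - 10) / 42
  L_2(s) = (s - 1)(s - 3)(s - 10) / -60
  L_3(s) = (s - 1)(s - 3)(s - 6) / 252
Then p(s) = 3·L_0(s) - 43·L_1(s) - 487·L_2(s) - 2535·L_3(s).
Expanding and collecting terms gives p(s) = -3s³ + 5s² - 4s + 5.
Evaluating at s = 7: p(7) = -807.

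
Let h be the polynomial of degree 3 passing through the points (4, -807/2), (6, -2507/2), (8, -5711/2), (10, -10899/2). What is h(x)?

h(x) = -5x^3 - 4x^2 - 5x + 1/2

Write h(x) = ax^3 + bx^2 + cx + d. Substituting each data point gives a linear system:
  64a + 16b + 4c + d = -807/2
  216a + 36b + 6c + d = -2507/2
  512a + 64b + 8c + d = -5711/2
  1000a + 100b + 10c + d = -10899/2
Solving the system yields a = -5, b = -4, c = -5, d = 1/2.
So h(x) = -5x^3 - 4x^2 - 5x + 1/2.
Check: h(4) = -807/2. ✓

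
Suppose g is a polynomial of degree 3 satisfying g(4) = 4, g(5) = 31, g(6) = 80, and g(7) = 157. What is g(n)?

g(n) = n^3 - 4n^2 + 2n - 4

Using the Lagrange interpolation formula with nodes 4, 5, 6, 7:
  L_0(n) = (n - 5)(n - 6)(n - 7) / -6
  L_1(n) = (n - 4)(n - 6)(n - 7) / 2
  L_2(n) = (n - 4)(n - 5)(n - 7) / -2
  L_3(n) = (n - 4)(n - 5)(n - 6) / 6
Then g(n) = 4·L_0(n) + 31·L_1(n) + 80·L_2(n) + 157·L_3(n).
Expanding and collecting terms gives g(n) = n^3 - 4n^2 + 2n - 4.
Check: g(4) = 4. ✓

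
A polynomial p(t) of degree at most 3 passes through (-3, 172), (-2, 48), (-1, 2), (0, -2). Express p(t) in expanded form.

Using the Lagrange interpolation formula with nodes -3, -2, -1, 0:
  L_0(t) = (t + 2)(t + 1)t / -6
  L_1(t) = (t + 3)(t + 1)t / 2
  L_2(t) = (t + 3)(t + 2)t / -2
  L_3(t) = (t + 3)(t + 2)(t + 1) / 6
Then p(t) = 172·L_0(t) + 48·L_1(t) + 2·L_2(t) - 2·L_3(t).
Expanding and collecting terms gives p(t) = -6t^3 + 3t^2 + 5t - 2.
Check: p(-3) = 172. ✓

p(t) = -6t^3 + 3t^2 + 5t - 2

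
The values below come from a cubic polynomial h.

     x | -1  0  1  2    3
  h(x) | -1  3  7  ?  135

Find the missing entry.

The 4 known points determine the degree-3 polynomial uniquely.
Write h(x) = ax^3 + bx^2 + cx + d. Substituting each data point gives a linear system:
  -a + b - c + d = -1
  d = 3
  a + b + c + d = 7
  27a + 9b + 3c + d = 135
Solving the system yields a = 5, b = 0, c = -1, d = 3.
So h(x) = 5x^3 - x + 3.
Then h(2) = 41.

41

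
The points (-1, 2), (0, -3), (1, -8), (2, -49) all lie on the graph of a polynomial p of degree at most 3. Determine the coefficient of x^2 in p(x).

Write p(x) = ax^3 + bx^2 + cx + d. Substituting each data point gives a linear system:
  -a + b - c + d = 2
  d = -3
  a + b + c + d = -8
  8a + 4b + 2c + d = -49
Solving the system yields a = -6, b = 0, c = 1, d = -3.
So p(x) = -6x^3 + x - 3.
The coefficient of x^2 is 0.

0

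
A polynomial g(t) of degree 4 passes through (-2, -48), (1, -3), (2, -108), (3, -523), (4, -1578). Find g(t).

g(t) = -5t^4 - 5t^3 + 5t + 2

Write g(t) = at^4 + bt^3 + ct^2 + dt + e. Substituting each data point gives a linear system:
  16a - 8b + 4c - 2d + e = -48
  a + b + c + d + e = -3
  16a + 8b + 4c + 2d + e = -108
  81a + 27b + 9c + 3d + e = -523
  256a + 64b + 16c + 4d + e = -1578
Solving the system yields a = -5, b = -5, c = 0, d = 5, e = 2.
So g(t) = -5t⁴ - 5t³ + 5t + 2.
Check: g(1) = -3. ✓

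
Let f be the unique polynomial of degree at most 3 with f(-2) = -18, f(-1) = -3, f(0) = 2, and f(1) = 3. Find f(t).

Using the Lagrange interpolation formula with nodes -2, -1, 0, 1:
  L_0(t) = (t + 1)t(t - 1) / -6
  L_1(t) = (t + 2)t(t - 1) / 2
  L_2(t) = (t + 2)(t + 1)(t - 1) / -2
  L_3(t) = (t + 2)(t + 1)t / 6
Then f(t) = -18·L_0(t) - 3·L_1(t) + 2·L_2(t) + 3·L_3(t).
Expanding and collecting terms gives f(t) = t^3 - 2t^2 + 2t + 2.
Check: f(-2) = -18. ✓

f(t) = t^3 - 2t^2 + 2t + 2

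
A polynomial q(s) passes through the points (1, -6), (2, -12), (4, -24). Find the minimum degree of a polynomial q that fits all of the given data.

1

Divided differences on the nodes 1, 2, 4:
  order 0: -6  -12  -24
  order 1: -6  -6
  order 2: 0
The order-1 divided differences are all -6 (nonzero) and every higher order vanishes, so the data lies on a polynomial of degree exactly 1.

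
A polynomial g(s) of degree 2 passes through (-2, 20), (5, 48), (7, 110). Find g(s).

g(s) = 3s^2 - 5s - 2

Write g(s) = as^2 + bs + c. Substituting each data point gives a linear system:
  4a - 2b + c = 20
  25a + 5b + c = 48
  49a + 7b + c = 110
Solving the system yields a = 3, b = -5, c = -2.
So g(s) = 3s^2 - 5s - 2.
Check: g(-2) = 20. ✓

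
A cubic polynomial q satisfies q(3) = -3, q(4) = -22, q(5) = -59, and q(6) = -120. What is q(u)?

q(u) = -u^3 + 3u^2 - 3u + 6

Using the Lagrange interpolation formula with nodes 3, 4, 5, 6:
  L_0(u) = (u - 4)(u - 5)(u - 6) / -6
  L_1(u) = (u - 3)(u - 5)(u - 6) / 2
  L_2(u) = (u - 3)(u - 4)(u - 6) / -2
  L_3(u) = (u - 3)(u - 4)(u - 5) / 6
Then q(u) = -3·L_0(u) - 22·L_1(u) - 59·L_2(u) - 120·L_3(u).
Expanding and collecting terms gives q(u) = -u^3 + 3u^2 - 3u + 6.
Check: q(5) = -59. ✓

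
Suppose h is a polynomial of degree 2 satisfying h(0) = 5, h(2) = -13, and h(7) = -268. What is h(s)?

Write h(s) = as^2 + bs + c. Substituting each data point gives a linear system:
  c = 5
  4a + 2b + c = -13
  49a + 7b + c = -268
Solving the system yields a = -6, b = 3, c = 5.
So h(s) = -6s^2 + 3s + 5.
Check: h(2) = -13. ✓

h(s) = -6s^2 + 3s + 5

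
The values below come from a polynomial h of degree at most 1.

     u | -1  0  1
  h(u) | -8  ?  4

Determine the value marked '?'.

-2

On equispaced nodes a degree-1 polynomial has vanishing second forward difference, so
  h(-1) - 2·h(0) + h(1) = 0.
Substituting the known values and solving for h(0):
  -2·h(0) = 4
  h(0) = -2.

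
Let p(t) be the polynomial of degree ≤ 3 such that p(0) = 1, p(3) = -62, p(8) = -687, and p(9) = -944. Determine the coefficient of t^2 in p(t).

Write p(t) = at^3 + bt^2 + ct + d. Substituting each data point gives a linear system:
  d = 1
  27a + 9b + 3c + d = -62
  512a + 64b + 8c + d = -687
  729a + 81b + 9c + d = -944
Solving the system yields a = -1, b = -2, c = -6, d = 1.
So p(t) = -t^3 - 2t^2 - 6t + 1.
The coefficient of t^2 is -2.

-2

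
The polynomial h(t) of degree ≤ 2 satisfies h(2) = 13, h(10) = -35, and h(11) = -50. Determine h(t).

Write h(t) = at^2 + bt + c. Substituting each data point gives a linear system:
  4a + 2b + c = 13
  100a + 10b + c = -35
  121a + 11b + c = -50
Solving the system yields a = -1, b = 6, c = 5.
So h(t) = -t^2 + 6t + 5.
Check: h(10) = -35. ✓

h(t) = -t^2 + 6t + 5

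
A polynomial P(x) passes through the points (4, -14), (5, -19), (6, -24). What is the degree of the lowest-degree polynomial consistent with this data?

1

Forward differences of the values at x = 4, 5, 6:
  P  : -14  -19  -24
  Δ  : -5  -5
  Δ^2: 0
The first differences are constant (-5) and nonzero, while all higher differences vanish, so the minimal degree is 1.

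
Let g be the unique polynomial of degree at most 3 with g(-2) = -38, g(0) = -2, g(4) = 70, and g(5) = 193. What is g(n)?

g(n) = 3n^3 - 6n^2 - 6n - 2

Write g(n) = an^3 + bn^2 + cn + d. Substituting each data point gives a linear system:
  -8a + 4b - 2c + d = -38
  d = -2
  64a + 16b + 4c + d = 70
  125a + 25b + 5c + d = 193
Solving the system yields a = 3, b = -6, c = -6, d = -2.
So g(n) = 3n³ - 6n² - 6n - 2.
Check: g(0) = -2. ✓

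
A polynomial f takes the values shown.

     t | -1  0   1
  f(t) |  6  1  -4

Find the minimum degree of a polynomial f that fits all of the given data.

Forward differences of the values at t = -1, 0, 1:
  f  : 6  1  -4
  Δ  : -5  -5
  Δ^2: 0
The first differences are constant (-5) and nonzero, while all higher differences vanish, so the minimal degree is 1.

1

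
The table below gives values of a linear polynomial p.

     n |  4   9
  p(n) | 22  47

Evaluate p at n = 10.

52

Using the Lagrange interpolation formula with nodes 4, 9:
  L_0(n) = (n - 9) / -5
  L_1(n) = (n - 4) / 5
Then p(n) = 22·L_0(n) + 47·L_1(n).
Expanding and collecting terms gives p(n) = 5n + 2.
Evaluating at n = 10: p(10) = 52.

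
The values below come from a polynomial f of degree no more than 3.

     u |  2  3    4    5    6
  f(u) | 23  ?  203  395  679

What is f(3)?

On equispaced nodes a degree-3 polynomial has vanishing fourth forward difference, so
  f(2) - 4·f(3) + 6·f(4) - 4·f(5) + f(6) = 0.
Substituting the known values and solving for f(3):
  -4·f(3) = -340
  f(3) = 85.

85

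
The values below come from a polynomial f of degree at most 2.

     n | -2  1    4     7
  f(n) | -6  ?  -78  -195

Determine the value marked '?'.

-15

On equispaced nodes a degree-2 polynomial has vanishing third forward difference, so
  - f(-2) + 3·f(1) - 3·f(4) + f(7) = 0.
Substituting the known values and solving for f(1):
  3·f(1) = -45
  f(1) = -15.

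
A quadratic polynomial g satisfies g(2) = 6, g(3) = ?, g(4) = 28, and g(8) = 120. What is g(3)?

15

The 3 known points determine the degree-2 polynomial uniquely.
Write g(n) = an^2 + bn + c. Substituting each data point gives a linear system:
  4a + 2b + c = 6
  16a + 4b + c = 28
  64a + 8b + c = 120
Solving the system yields a = 2, b = -1, c = 0.
So g(n) = 2n^2 - n.
Then g(3) = 15.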